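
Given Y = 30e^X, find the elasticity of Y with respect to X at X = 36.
Elasticity = 36

Elasticity = (dY/dX) · (X/Y)

dY/dX = 30·e^X
At X = 36: dY/dX = 30·e^36, Y = 30·e^36

Elasticity = (30·e^36) · (36 / (30·e^36)) = 36

Interpretation: for a small percentage change in X, the percentage change in Y is approximately 36.00 times as large.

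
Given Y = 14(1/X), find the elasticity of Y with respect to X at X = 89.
Elasticity = -1

Elasticity = (dY/dX) · (X/Y)

dY/dX = -14/X²
At X = 89: dY/dX = -14/7921, Y = 14/89

Elasticity = (-14/7921) · (89 / (14/89)) = -1

Interpretation: for a small percentage change in X, the percentage change in Y is approximately -1.00 times as large.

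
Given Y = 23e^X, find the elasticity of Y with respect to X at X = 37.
Elasticity = 37

Elasticity = (dY/dX) · (X/Y)

dY/dX = 23·e^X
At X = 37: dY/dX = 23·e^37, Y = 23·e^37

Elasticity = (23·e^37) · (37 / (23·e^37)) = 37

Interpretation: for a small percentage change in X, the percentage change in Y is approximately 37.00 times as large.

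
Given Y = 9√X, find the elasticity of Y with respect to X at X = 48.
Elasticity = 1/2

Elasticity = (dY/dX) · (X/Y)

dY/dX = 9/(2·√X)
At X = 48: dY/dX = 3·√3/8, Y = 36·√3

Elasticity = (3·√3/8) · (48 / (36·√3)) = 1/2

Interpretation: for a small percentage change in X, the percentage change in Y is approximately 0.50 times as large.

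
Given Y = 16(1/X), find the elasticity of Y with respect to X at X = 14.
Elasticity = -1

Elasticity = (dY/dX) · (X/Y)

dY/dX = -16/X²
At X = 14: dY/dX = -4/49, Y = 8/7

Elasticity = (-4/49) · (14 / (8/7)) = -1

Interpretation: for a small percentage change in X, the percentage change in Y is approximately -1.00 times as large.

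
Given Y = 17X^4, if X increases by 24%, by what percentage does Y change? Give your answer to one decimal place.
136.4%

For Y = 17X^4:
If X → X(1 + 0.24)
Then Y → Y · (1 + 0.24)^4
     ≈ Y · 2.3642

Percentage change = ((1 + 0.24)^4 − 1) × 100% ≈ 136.4%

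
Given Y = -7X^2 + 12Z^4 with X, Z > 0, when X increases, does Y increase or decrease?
Y decreases

Taking the partial derivative:
∂Y/∂X = -14X

∂Y/∂X = -14X < 0 (assuming positive values)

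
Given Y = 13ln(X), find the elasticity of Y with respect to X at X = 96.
Elasticity = 1/ln(96) ≈ 0.2191

Elasticity = (dY/dX) · (X/Y)

dY/dX = 13/X
At X = 96: dY/dX = 13/96, Y = 13·ln(96)

Elasticity = (13/96) · (96 / (13·ln(96))) = 1/ln(96) ≈ 0.2191

Interpretation: for a small percentage change in X, the percentage change in Y is approximately 0.22 times as large.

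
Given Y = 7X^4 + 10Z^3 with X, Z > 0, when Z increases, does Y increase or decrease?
Y increases

Taking the partial derivative:
∂Y/∂Z = 30Z^2

∂Y/∂Z = 30Z^2 > 0 (assuming positive values)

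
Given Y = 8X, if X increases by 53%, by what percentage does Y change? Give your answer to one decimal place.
53.0%

For Y = 8X:
If X → X(1 + 0.53)
Then Y → Y · (1 + 0.53)^1
     = Y · 1.5300

Percentage change = ((1 + 0.53)^1 − 1) × 100% = 53.0%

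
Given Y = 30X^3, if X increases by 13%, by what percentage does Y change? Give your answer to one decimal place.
44.3%

For Y = 30X^3:
If X → X(1 + 0.13)
Then Y → Y · (1 + 0.13)^3
     ≈ Y · 1.4429

Percentage change = ((1 + 0.13)^3 − 1) × 100% ≈ 44.3%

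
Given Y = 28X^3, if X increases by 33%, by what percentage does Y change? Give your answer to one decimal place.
135.3%

For Y = 28X^3:
If X → X(1 + 0.33)
Then Y → Y · (1 + 0.33)^3
     ≈ Y · 2.3526

Percentage change = ((1 + 0.33)^3 − 1) × 100% ≈ 135.3%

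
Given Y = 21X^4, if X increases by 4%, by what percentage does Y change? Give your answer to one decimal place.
17.0%

For Y = 21X^4:
If X → X(1 + 0.04)
Then Y → Y · (1 + 0.04)^4
     ≈ Y · 1.1699

Percentage change = ((1 + 0.04)^4 − 1) × 100% ≈ 17.0%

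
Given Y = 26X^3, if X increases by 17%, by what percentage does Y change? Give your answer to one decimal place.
60.2%

For Y = 26X^3:
If X → X(1 + 0.17)
Then Y → Y · (1 + 0.17)^3
     ≈ Y · 1.6016

Percentage change = ((1 + 0.17)^3 − 1) × 100% ≈ 60.2%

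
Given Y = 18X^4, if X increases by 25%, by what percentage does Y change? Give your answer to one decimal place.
144.1%

For Y = 18X^4:
If X → X(1 + 0.25)
Then Y → Y · (1 + 0.25)^4
     ≈ Y · 2.4414

Percentage change = ((1 + 0.25)^4 − 1) × 100% ≈ 144.1%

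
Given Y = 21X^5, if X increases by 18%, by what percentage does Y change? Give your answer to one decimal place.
128.8%

For Y = 21X^5:
If X → X(1 + 0.18)
Then Y → Y · (1 + 0.18)^5
     ≈ Y · 2.2878

Percentage change = ((1 + 0.18)^5 − 1) × 100% ≈ 128.8%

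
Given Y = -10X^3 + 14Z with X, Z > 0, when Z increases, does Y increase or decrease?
Y increases

Taking the partial derivative:
∂Y/∂Z = 14

∂Y/∂Z = 14 > 0 (assuming positive values)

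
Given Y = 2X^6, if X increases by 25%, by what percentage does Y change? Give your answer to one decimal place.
281.5%

For Y = 2X^6:
If X → X(1 + 0.25)
Then Y → Y · (1 + 0.25)^6
     ≈ Y · 3.8147

Percentage change = ((1 + 0.25)^6 − 1) × 100% ≈ 281.5%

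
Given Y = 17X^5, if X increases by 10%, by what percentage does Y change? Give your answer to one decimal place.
61.1%

For Y = 17X^5:
If X → X(1 + 0.1)
Then Y → Y · (1 + 0.1)^5
     ≈ Y · 1.6105

Percentage change = ((1 + 0.1)^5 − 1) × 100% ≈ 61.1%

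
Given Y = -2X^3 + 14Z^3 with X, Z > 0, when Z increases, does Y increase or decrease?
Y increases

Taking the partial derivative:
∂Y/∂Z = 42Z^2

∂Y/∂Z = 42Z^2 > 0 (assuming positive values)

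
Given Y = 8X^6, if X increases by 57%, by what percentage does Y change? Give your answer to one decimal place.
1397.6%

For Y = 8X^6:
If X → X(1 + 0.57)
Then Y → Y · (1 + 0.57)^6
     ≈ Y · 14.9761

Percentage change = ((1 + 0.57)^6 − 1) × 100% ≈ 1397.6%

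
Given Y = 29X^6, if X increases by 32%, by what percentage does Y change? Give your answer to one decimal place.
429.0%

For Y = 29X^6:
If X → X(1 + 0.32)
Then Y → Y · (1 + 0.32)^6
     ≈ Y · 5.2899

Percentage change = ((1 + 0.32)^6 − 1) × 100% ≈ 429.0%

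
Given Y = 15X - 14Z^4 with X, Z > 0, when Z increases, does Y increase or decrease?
Y decreases

Taking the partial derivative:
∂Y/∂Z = -56Z^3

∂Y/∂Z = -56Z^3 < 0 (assuming positive values)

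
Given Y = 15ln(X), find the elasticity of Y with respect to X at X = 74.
Elasticity = 1/ln(74) ≈ 0.2323

Elasticity = (dY/dX) · (X/Y)

dY/dX = 15/X
At X = 74: dY/dX = 15/74, Y = 15·ln(74)

Elasticity = (15/74) · (74 / (15·ln(74))) = 1/ln(74) ≈ 0.2323

Interpretation: for a small percentage change in X, the percentage change in Y is approximately 0.23 times as large.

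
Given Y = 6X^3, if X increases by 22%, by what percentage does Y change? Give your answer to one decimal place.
81.6%

For Y = 6X^3:
If X → X(1 + 0.22)
Then Y → Y · (1 + 0.22)^3
     ≈ Y · 1.8158

Percentage change = ((1 + 0.22)^3 − 1) × 100% ≈ 81.6%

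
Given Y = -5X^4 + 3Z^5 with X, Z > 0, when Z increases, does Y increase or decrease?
Y increases

Taking the partial derivative:
∂Y/∂Z = 15Z^4

∂Y/∂Z = 15Z^4 > 0 (assuming positive values)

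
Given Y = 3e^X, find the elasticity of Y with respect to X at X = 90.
Elasticity = 90

Elasticity = (dY/dX) · (X/Y)

dY/dX = 3·e^X
At X = 90: dY/dX = 3·e^90, Y = 3·e^90

Elasticity = (3·e^90) · (90 / (3·e^90)) = 90

Interpretation: for a small percentage change in X, the percentage change in Y is approximately 90.00 times as large.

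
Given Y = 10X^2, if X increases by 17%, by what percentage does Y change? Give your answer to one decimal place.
36.9%

For Y = 10X^2:
If X → X(1 + 0.17)
Then Y → Y · (1 + 0.17)^2
     = Y · 1.3689

Percentage change = ((1 + 0.17)^2 − 1) × 100% ≈ 36.9%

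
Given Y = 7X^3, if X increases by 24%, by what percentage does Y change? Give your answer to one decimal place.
90.7%

For Y = 7X^3:
If X → X(1 + 0.24)
Then Y → Y · (1 + 0.24)^3
     ≈ Y · 1.9066

Percentage change = ((1 + 0.24)^3 − 1) × 100% ≈ 90.7%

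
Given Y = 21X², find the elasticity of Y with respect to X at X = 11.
Elasticity = 2

Elasticity = (dY/dX) · (X/Y)

dY/dX = 42·X
At X = 11: dY/dX = 462, Y = 2541

Elasticity = 462 · (11 / 2541) = 2

Interpretation: for a small percentage change in X, the percentage change in Y is approximately 2.00 times as large.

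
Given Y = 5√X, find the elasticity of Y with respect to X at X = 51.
Elasticity = 1/2

Elasticity = (dY/dX) · (X/Y)

dY/dX = 5/(2·√X)
At X = 51: dY/dX = 5·√51/102, Y = 5·√51

Elasticity = (5·√51/102) · (51 / (5·√51)) = 1/2

Interpretation: for a small percentage change in X, the percentage change in Y is approximately 0.50 times as large.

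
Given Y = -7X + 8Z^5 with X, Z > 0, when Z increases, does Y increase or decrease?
Y increases

Taking the partial derivative:
∂Y/∂Z = 40Z^4

∂Y/∂Z = 40Z^4 > 0 (assuming positive values)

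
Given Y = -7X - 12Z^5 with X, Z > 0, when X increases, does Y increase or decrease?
Y decreases

Taking the partial derivative:
∂Y/∂X = -7

∂Y/∂X = -7 < 0 (assuming positive values)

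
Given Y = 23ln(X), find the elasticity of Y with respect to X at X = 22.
Elasticity = 1/ln(22) ≈ 0.3235

Elasticity = (dY/dX) · (X/Y)

dY/dX = 23/X
At X = 22: dY/dX = 23/22, Y = 23·ln(22)

Elasticity = (23/22) · (22 / (23·ln(22))) = 1/ln(22) ≈ 0.3235

Interpretation: for a small percentage change in X, the percentage change in Y is approximately 0.32 times as large.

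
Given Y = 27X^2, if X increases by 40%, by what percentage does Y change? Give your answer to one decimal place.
96.0%

For Y = 27X^2:
If X → X(1 + 0.4)
Then Y → Y · (1 + 0.4)^2
     = Y · 1.9600

Percentage change = ((1 + 0.4)^2 − 1) × 100% = 96.0%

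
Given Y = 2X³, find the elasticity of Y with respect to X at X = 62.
Elasticity = 3

Elasticity = (dY/dX) · (X/Y)

dY/dX = 6·X²
At X = 62: dY/dX = 23064, Y = 476656

Elasticity = 23064 · (62 / 476656) = 3

Interpretation: for a small percentage change in X, the percentage change in Y is approximately 3.00 times as large.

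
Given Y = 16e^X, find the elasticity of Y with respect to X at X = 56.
Elasticity = 56

Elasticity = (dY/dX) · (X/Y)

dY/dX = 16·e^X
At X = 56: dY/dX = 16·e^56, Y = 16·e^56

Elasticity = (16·e^56) · (56 / (16·e^56)) = 56

Interpretation: for a small percentage change in X, the percentage change in Y is approximately 56.00 times as large.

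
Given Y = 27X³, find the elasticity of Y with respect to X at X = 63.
Elasticity = 3

Elasticity = (dY/dX) · (X/Y)

dY/dX = 81·X²
At X = 63: dY/dX = 321489, Y = 6751269

Elasticity = 321489 · (63 / 6751269) = 3

Interpretation: for a small percentage change in X, the percentage change in Y is approximately 3.00 times as large.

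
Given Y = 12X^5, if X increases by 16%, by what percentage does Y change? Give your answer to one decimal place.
110.0%

For Y = 12X^5:
If X → X(1 + 0.16)
Then Y → Y · (1 + 0.16)^5
     ≈ Y · 2.1003

Percentage change = ((1 + 0.16)^5 − 1) × 100% ≈ 110.0%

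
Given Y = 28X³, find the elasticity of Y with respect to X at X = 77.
Elasticity = 3

Elasticity = (dY/dX) · (X/Y)

dY/dX = 84·X²
At X = 77: dY/dX = 498036, Y = 12782924

Elasticity = 498036 · (77 / 12782924) = 3

Interpretation: for a small percentage change in X, the percentage change in Y is approximately 3.00 times as large.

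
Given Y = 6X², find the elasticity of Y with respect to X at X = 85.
Elasticity = 2

Elasticity = (dY/dX) · (X/Y)

dY/dX = 12·X
At X = 85: dY/dX = 1020, Y = 43350

Elasticity = 1020 · (85 / 43350) = 2

Interpretation: for a small percentage change in X, the percentage change in Y is approximately 2.00 times as large.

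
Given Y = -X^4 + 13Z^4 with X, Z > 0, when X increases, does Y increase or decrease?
Y decreases

Taking the partial derivative:
∂Y/∂X = -4X^3

∂Y/∂X = -4X^3 < 0 (assuming positive values)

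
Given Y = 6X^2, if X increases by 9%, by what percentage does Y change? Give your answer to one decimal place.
18.8%

For Y = 6X^2:
If X → X(1 + 0.09)
Then Y → Y · (1 + 0.09)^2
     = Y · 1.1881

Percentage change = ((1 + 0.09)^2 − 1) × 100% ≈ 18.8%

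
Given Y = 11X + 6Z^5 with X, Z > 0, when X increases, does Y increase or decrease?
Y increases

Taking the partial derivative:
∂Y/∂X = 11

∂Y/∂X = 11 > 0 (assuming positive values)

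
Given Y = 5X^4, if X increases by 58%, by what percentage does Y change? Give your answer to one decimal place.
523.2%

For Y = 5X^4:
If X → X(1 + 0.58)
Then Y → Y · (1 + 0.58)^4
     ≈ Y · 6.2320

Percentage change = ((1 + 0.58)^4 − 1) × 100% ≈ 523.2%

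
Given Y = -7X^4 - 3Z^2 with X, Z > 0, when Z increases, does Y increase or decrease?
Y decreases

Taking the partial derivative:
∂Y/∂Z = -6Z

∂Y/∂Z = -6Z < 0 (assuming positive values)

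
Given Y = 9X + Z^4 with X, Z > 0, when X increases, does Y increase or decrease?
Y increases

Taking the partial derivative:
∂Y/∂X = 9

∂Y/∂X = 9 > 0 (assuming positive values)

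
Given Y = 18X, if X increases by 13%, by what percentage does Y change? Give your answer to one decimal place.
13.0%

For Y = 18X:
If X → X(1 + 0.13)
Then Y → Y · (1 + 0.13)^1
     = Y · 1.1300

Percentage change = ((1 + 0.13)^1 − 1) × 100% = 13.0%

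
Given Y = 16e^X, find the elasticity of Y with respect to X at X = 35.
Elasticity = 35

Elasticity = (dY/dX) · (X/Y)

dY/dX = 16·e^X
At X = 35: dY/dX = 16·e^35, Y = 16·e^35

Elasticity = (16·e^35) · (35 / (16·e^35)) = 35

Interpretation: for a small percentage change in X, the percentage change in Y is approximately 35.00 times as large.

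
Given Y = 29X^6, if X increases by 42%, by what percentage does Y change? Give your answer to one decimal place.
719.8%

For Y = 29X^6:
If X → X(1 + 0.42)
Then Y → Y · (1 + 0.42)^6
     ≈ Y · 8.1984

Percentage change = ((1 + 0.42)^6 − 1) × 100% ≈ 719.8%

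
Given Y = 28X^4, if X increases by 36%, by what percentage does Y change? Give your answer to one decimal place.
242.1%

For Y = 28X^4:
If X → X(1 + 0.36)
Then Y → Y · (1 + 0.36)^4
     ≈ Y · 3.4210

Percentage change = ((1 + 0.36)^4 − 1) × 100% ≈ 242.1%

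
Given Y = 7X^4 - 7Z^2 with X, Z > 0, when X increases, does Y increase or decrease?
Y increases

Taking the partial derivative:
∂Y/∂X = 28X^3

∂Y/∂X = 28X^3 > 0 (assuming positive values)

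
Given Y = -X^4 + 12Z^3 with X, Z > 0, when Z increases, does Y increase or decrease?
Y increases

Taking the partial derivative:
∂Y/∂Z = 36Z^2

∂Y/∂Z = 36Z^2 > 0 (assuming positive values)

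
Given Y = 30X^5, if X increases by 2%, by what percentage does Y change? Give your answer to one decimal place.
10.4%

For Y = 30X^5:
If X → X(1 + 0.02)
Then Y → Y · (1 + 0.02)^5
     ≈ Y · 1.1041

Percentage change = ((1 + 0.02)^5 − 1) × 100% ≈ 10.4%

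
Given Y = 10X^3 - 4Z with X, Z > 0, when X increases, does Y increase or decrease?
Y increases

Taking the partial derivative:
∂Y/∂X = 30X^2

∂Y/∂X = 30X^2 > 0 (assuming positive values)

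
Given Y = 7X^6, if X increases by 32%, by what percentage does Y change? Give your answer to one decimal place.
429.0%

For Y = 7X^6:
If X → X(1 + 0.32)
Then Y → Y · (1 + 0.32)^6
     ≈ Y · 5.2899

Percentage change = ((1 + 0.32)^6 − 1) × 100% ≈ 429.0%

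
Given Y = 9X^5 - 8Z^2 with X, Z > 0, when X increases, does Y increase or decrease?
Y increases

Taking the partial derivative:
∂Y/∂X = 45X^4

∂Y/∂X = 45X^4 > 0 (assuming positive values)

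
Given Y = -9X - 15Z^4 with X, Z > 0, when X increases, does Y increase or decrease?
Y decreases

Taking the partial derivative:
∂Y/∂X = -9

∂Y/∂X = -9 < 0 (assuming positive values)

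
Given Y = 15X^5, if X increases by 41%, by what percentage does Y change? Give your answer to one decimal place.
457.3%

For Y = 15X^5:
If X → X(1 + 0.41)
Then Y → Y · (1 + 0.41)^5
     ≈ Y · 5.5731

Percentage change = ((1 + 0.41)^5 − 1) × 100% ≈ 457.3%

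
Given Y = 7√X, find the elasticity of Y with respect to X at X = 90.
Elasticity = 1/2

Elasticity = (dY/dX) · (X/Y)

dY/dX = 7/(2·√X)
At X = 90: dY/dX = 7·√10/60, Y = 21·√10

Elasticity = (7·√10/60) · (90 / (21·√10)) = 1/2

Interpretation: for a small percentage change in X, the percentage change in Y is approximately 0.50 times as large.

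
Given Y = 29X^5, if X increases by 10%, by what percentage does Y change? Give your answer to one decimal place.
61.1%

For Y = 29X^5:
If X → X(1 + 0.1)
Then Y → Y · (1 + 0.1)^5
     ≈ Y · 1.6105

Percentage change = ((1 + 0.1)^5 − 1) × 100% ≈ 61.1%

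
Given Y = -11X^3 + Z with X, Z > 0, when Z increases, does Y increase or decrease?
Y increases

Taking the partial derivative:
∂Y/∂Z = 1

∂Y/∂Z = 1 > 0 (assuming positive values)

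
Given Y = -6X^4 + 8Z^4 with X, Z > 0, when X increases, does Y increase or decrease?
Y decreases

Taking the partial derivative:
∂Y/∂X = -24X^3

∂Y/∂X = -24X^3 < 0 (assuming positive values)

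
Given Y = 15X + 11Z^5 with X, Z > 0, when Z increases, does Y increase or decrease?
Y increases

Taking the partial derivative:
∂Y/∂Z = 55Z^4

∂Y/∂Z = 55Z^4 > 0 (assuming positive values)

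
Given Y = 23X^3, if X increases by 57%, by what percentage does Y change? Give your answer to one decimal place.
287.0%

For Y = 23X^3:
If X → X(1 + 0.57)
Then Y → Y · (1 + 0.57)^3
     ≈ Y · 3.8699

Percentage change = ((1 + 0.57)^3 − 1) × 100% ≈ 287.0%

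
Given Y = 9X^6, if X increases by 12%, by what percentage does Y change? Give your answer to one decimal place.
97.4%

For Y = 9X^6:
If X → X(1 + 0.12)
Then Y → Y · (1 + 0.12)^6
     ≈ Y · 1.9738

Percentage change = ((1 + 0.12)^6 − 1) × 100% ≈ 97.4%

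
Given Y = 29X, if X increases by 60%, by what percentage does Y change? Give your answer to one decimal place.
60.0%

For Y = 29X:
If X → X(1 + 0.6)
Then Y → Y · (1 + 0.6)^1
     = Y · 1.6000

Percentage change = ((1 + 0.6)^1 − 1) × 100% = 60.0%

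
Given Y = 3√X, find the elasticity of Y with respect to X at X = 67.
Elasticity = 1/2

Elasticity = (dY/dX) · (X/Y)

dY/dX = 3/(2·√X)
At X = 67: dY/dX = 3·√67/134, Y = 3·√67

Elasticity = (3·√67/134) · (67 / (3·√67)) = 1/2

Interpretation: for a small percentage change in X, the percentage change in Y is approximately 0.50 times as large.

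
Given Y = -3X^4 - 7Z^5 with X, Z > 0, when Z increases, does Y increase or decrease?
Y decreases

Taking the partial derivative:
∂Y/∂Z = -35Z^4

∂Y/∂Z = -35Z^4 < 0 (assuming positive values)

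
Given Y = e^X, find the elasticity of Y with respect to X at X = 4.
Elasticity = 4

Elasticity = (dY/dX) · (X/Y)

dY/dX = e^X
At X = 4: dY/dX = e^4, Y = e^4

Elasticity = (e^4) · (4 / (e^4)) = 4

Interpretation: for a small percentage change in X, the percentage change in Y is approximately 4.00 times as large.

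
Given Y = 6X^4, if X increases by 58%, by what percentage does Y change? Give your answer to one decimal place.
523.2%

For Y = 6X^4:
If X → X(1 + 0.58)
Then Y → Y · (1 + 0.58)^4
     ≈ Y · 6.2320

Percentage change = ((1 + 0.58)^4 − 1) × 100% ≈ 523.2%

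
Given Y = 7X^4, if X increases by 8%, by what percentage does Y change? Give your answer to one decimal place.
36.0%

For Y = 7X^4:
If X → X(1 + 0.08)
Then Y → Y · (1 + 0.08)^4
     ≈ Y · 1.3605

Percentage change = ((1 + 0.08)^4 − 1) × 100% ≈ 36.0%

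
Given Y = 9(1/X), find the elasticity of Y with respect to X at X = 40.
Elasticity = -1

Elasticity = (dY/dX) · (X/Y)

dY/dX = -9/X²
At X = 40: dY/dX = -9/1600, Y = 9/40

Elasticity = (-9/1600) · (40 / (9/40)) = -1

Interpretation: for a small percentage change in X, the percentage change in Y is approximately -1.00 times as large.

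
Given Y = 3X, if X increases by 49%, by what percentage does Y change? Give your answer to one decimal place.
49.0%

For Y = 3X:
If X → X(1 + 0.49)
Then Y → Y · (1 + 0.49)^1
     = Y · 1.4900

Percentage change = ((1 + 0.49)^1 − 1) × 100% = 49.0%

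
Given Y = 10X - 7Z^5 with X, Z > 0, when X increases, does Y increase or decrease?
Y increases

Taking the partial derivative:
∂Y/∂X = 10

∂Y/∂X = 10 > 0 (assuming positive values)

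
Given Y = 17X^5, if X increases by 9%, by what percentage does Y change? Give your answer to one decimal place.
53.9%

For Y = 17X^5:
If X → X(1 + 0.09)
Then Y → Y · (1 + 0.09)^5
     ≈ Y · 1.5386

Percentage change = ((1 + 0.09)^5 − 1) × 100% ≈ 53.9%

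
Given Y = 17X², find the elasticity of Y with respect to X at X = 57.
Elasticity = 2

Elasticity = (dY/dX) · (X/Y)

dY/dX = 34·X
At X = 57: dY/dX = 1938, Y = 55233

Elasticity = 1938 · (57 / 55233) = 2

Interpretation: for a small percentage change in X, the percentage change in Y is approximately 2.00 times as large.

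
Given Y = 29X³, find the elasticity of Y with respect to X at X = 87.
Elasticity = 3

Elasticity = (dY/dX) · (X/Y)

dY/dX = 87·X²
At X = 87: dY/dX = 658503, Y = 19096587

Elasticity = 658503 · (87 / 19096587) = 3

Interpretation: for a small percentage change in X, the percentage change in Y is approximately 3.00 times as large.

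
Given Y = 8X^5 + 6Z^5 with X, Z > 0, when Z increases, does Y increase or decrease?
Y increases

Taking the partial derivative:
∂Y/∂Z = 30Z^4

∂Y/∂Z = 30Z^4 > 0 (assuming positive values)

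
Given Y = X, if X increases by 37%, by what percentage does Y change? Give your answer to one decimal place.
37.0%

For Y = X:
If X → X(1 + 0.37)
Then Y → Y · (1 + 0.37)^1
     = Y · 1.3700

Percentage change = ((1 + 0.37)^1 − 1) × 100% = 37.0%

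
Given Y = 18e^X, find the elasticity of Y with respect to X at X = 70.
Elasticity = 70

Elasticity = (dY/dX) · (X/Y)

dY/dX = 18·e^X
At X = 70: dY/dX = 18·e^70, Y = 18·e^70

Elasticity = (18·e^70) · (70 / (18·e^70)) = 70

Interpretation: for a small percentage change in X, the percentage change in Y is approximately 70.00 times as large.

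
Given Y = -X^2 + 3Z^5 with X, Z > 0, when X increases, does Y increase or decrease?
Y decreases

Taking the partial derivative:
∂Y/∂X = -2X

∂Y/∂X = -2X < 0 (assuming positive values)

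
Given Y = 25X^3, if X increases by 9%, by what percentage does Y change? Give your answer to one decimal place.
29.5%

For Y = 25X^3:
If X → X(1 + 0.09)
Then Y → Y · (1 + 0.09)^3
     ≈ Y · 1.2950

Percentage change = ((1 + 0.09)^3 − 1) × 100% ≈ 29.5%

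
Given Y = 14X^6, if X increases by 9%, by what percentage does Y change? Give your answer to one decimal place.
67.7%

For Y = 14X^6:
If X → X(1 + 0.09)
Then Y → Y · (1 + 0.09)^6
     ≈ Y · 1.6771

Percentage change = ((1 + 0.09)^6 − 1) × 100% ≈ 67.7%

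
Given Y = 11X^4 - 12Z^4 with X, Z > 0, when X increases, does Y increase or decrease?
Y increases

Taking the partial derivative:
∂Y/∂X = 44X^3

∂Y/∂X = 44X^3 > 0 (assuming positive values)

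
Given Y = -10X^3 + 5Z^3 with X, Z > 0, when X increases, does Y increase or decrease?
Y decreases

Taking the partial derivative:
∂Y/∂X = -30X^2

∂Y/∂X = -30X^2 < 0 (assuming positive values)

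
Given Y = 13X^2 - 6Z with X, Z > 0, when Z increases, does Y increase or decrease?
Y decreases

Taking the partial derivative:
∂Y/∂Z = -6

∂Y/∂Z = -6 < 0 (assuming positive values)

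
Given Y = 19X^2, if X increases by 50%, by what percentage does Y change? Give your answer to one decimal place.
125.0%

For Y = 19X^2:
If X → X(1 + 0.5)
Then Y → Y · (1 + 0.5)^2
     = Y · 2.2500

Percentage change = ((1 + 0.5)^2 − 1) × 100% = 125.0%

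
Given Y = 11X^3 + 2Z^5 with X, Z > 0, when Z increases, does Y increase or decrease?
Y increases

Taking the partial derivative:
∂Y/∂Z = 10Z^4

∂Y/∂Z = 10Z^4 > 0 (assuming positive values)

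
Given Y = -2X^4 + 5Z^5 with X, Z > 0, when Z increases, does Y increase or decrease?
Y increases

Taking the partial derivative:
∂Y/∂Z = 25Z^4

∂Y/∂Z = 25Z^4 > 0 (assuming positive values)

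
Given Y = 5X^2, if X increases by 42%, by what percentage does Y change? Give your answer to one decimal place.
101.6%

For Y = 5X^2:
If X → X(1 + 0.42)
Then Y → Y · (1 + 0.42)^2
     = Y · 2.0164

Percentage change = ((1 + 0.42)^2 − 1) × 100% ≈ 101.6%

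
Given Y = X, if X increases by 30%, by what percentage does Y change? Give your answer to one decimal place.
30.0%

For Y = X:
If X → X(1 + 0.3)
Then Y → Y · (1 + 0.3)^1
     = Y · 1.3000

Percentage change = ((1 + 0.3)^1 − 1) × 100% = 30.0%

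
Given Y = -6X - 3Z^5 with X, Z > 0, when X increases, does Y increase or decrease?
Y decreases

Taking the partial derivative:
∂Y/∂X = -6

∂Y/∂X = -6 < 0 (assuming positive values)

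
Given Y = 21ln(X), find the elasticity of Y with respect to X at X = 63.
Elasticity = 1/ln(63) ≈ 0.2414

Elasticity = (dY/dX) · (X/Y)

dY/dX = 21/X
At X = 63: dY/dX = 1/3, Y = 21·ln(63)

Elasticity = (1/3) · (63 / (21·ln(63))) = 1/ln(63) ≈ 0.2414

Interpretation: for a small percentage change in X, the percentage change in Y is approximately 0.24 times as large.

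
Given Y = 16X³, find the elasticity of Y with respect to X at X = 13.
Elasticity = 3

Elasticity = (dY/dX) · (X/Y)

dY/dX = 48·X²
At X = 13: dY/dX = 8112, Y = 35152

Elasticity = 8112 · (13 / 35152) = 3

Interpretation: for a small percentage change in X, the percentage change in Y is approximately 3.00 times as large.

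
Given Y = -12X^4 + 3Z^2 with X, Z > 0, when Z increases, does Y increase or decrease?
Y increases

Taking the partial derivative:
∂Y/∂Z = 6Z

∂Y/∂Z = 6Z > 0 (assuming positive values)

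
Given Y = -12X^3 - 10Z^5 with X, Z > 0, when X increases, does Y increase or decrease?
Y decreases

Taking the partial derivative:
∂Y/∂X = -36X^2

∂Y/∂X = -36X^2 < 0 (assuming positive values)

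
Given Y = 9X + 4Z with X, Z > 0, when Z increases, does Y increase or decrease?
Y increases

Taking the partial derivative:
∂Y/∂Z = 4

∂Y/∂Z = 4 > 0 (assuming positive values)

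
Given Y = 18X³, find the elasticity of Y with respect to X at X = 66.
Elasticity = 3

Elasticity = (dY/dX) · (X/Y)

dY/dX = 54·X²
At X = 66: dY/dX = 235224, Y = 5174928

Elasticity = 235224 · (66 / 5174928) = 3

Interpretation: for a small percentage change in X, the percentage change in Y is approximately 3.00 times as large.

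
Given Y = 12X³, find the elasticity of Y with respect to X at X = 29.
Elasticity = 3

Elasticity = (dY/dX) · (X/Y)

dY/dX = 36·X²
At X = 29: dY/dX = 30276, Y = 292668

Elasticity = 30276 · (29 / 292668) = 3

Interpretation: for a small percentage change in X, the percentage change in Y is approximately 3.00 times as large.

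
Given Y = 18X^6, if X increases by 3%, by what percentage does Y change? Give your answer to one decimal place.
19.4%

For Y = 18X^6:
If X → X(1 + 0.03)
Then Y → Y · (1 + 0.03)^6
     ≈ Y · 1.1941

Percentage change = ((1 + 0.03)^6 − 1) × 100% ≈ 19.4%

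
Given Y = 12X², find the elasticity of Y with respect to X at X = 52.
Elasticity = 2

Elasticity = (dY/dX) · (X/Y)

dY/dX = 24·X
At X = 52: dY/dX = 1248, Y = 32448

Elasticity = 1248 · (52 / 32448) = 2

Interpretation: for a small percentage change in X, the percentage change in Y is approximately 2.00 times as large.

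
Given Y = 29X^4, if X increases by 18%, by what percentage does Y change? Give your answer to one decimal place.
93.9%

For Y = 29X^4:
If X → X(1 + 0.18)
Then Y → Y · (1 + 0.18)^4
     ≈ Y · 1.9388

Percentage change = ((1 + 0.18)^4 − 1) × 100% ≈ 93.9%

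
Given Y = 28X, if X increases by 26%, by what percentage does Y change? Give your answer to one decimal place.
26.0%

For Y = 28X:
If X → X(1 + 0.26)
Then Y → Y · (1 + 0.26)^1
     = Y · 1.2600

Percentage change = ((1 + 0.26)^1 − 1) × 100% = 26.0%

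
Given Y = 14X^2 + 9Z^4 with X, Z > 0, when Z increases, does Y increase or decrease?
Y increases

Taking the partial derivative:
∂Y/∂Z = 36Z^3

∂Y/∂Z = 36Z^3 > 0 (assuming positive values)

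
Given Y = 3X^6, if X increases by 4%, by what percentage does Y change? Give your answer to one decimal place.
26.5%

For Y = 3X^6:
If X → X(1 + 0.04)
Then Y → Y · (1 + 0.04)^6
     ≈ Y · 1.2653

Percentage change = ((1 + 0.04)^6 − 1) × 100% ≈ 26.5%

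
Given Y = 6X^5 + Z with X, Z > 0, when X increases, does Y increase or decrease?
Y increases

Taking the partial derivative:
∂Y/∂X = 30X^4

∂Y/∂X = 30X^4 > 0 (assuming positive values)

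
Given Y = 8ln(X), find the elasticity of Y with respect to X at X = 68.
Elasticity = 1/ln(68) ≈ 0.2370

Elasticity = (dY/dX) · (X/Y)

dY/dX = 8/X
At X = 68: dY/dX = 2/17, Y = 8·ln(68)

Elasticity = (2/17) · (68 / (8·ln(68))) = 1/ln(68) ≈ 0.2370

Interpretation: for a small percentage change in X, the percentage change in Y is approximately 0.24 times as large.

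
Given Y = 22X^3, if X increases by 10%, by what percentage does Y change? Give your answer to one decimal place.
33.1%

For Y = 22X^3:
If X → X(1 + 0.1)
Then Y → Y · (1 + 0.1)^3
     = Y · 1.3310

Percentage change = ((1 + 0.1)^3 − 1) × 100% = 33.1%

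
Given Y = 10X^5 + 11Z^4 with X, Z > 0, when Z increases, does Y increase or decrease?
Y increases

Taking the partial derivative:
∂Y/∂Z = 44Z^3

∂Y/∂Z = 44Z^3 > 0 (assuming positive values)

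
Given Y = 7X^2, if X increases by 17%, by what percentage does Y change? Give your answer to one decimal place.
36.9%

For Y = 7X^2:
If X → X(1 + 0.17)
Then Y → Y · (1 + 0.17)^2
     = Y · 1.3689

Percentage change = ((1 + 0.17)^2 − 1) × 100% ≈ 36.9%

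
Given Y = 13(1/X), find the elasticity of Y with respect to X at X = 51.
Elasticity = -1

Elasticity = (dY/dX) · (X/Y)

dY/dX = -13/X²
At X = 51: dY/dX = -13/2601, Y = 13/51

Elasticity = (-13/2601) · (51 / (13/51)) = -1

Interpretation: for a small percentage change in X, the percentage change in Y is approximately -1.00 times as large.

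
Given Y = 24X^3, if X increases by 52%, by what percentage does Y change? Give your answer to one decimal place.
251.2%

For Y = 24X^3:
If X → X(1 + 0.52)
Then Y → Y · (1 + 0.52)^3
     ≈ Y · 3.5118

Percentage change = ((1 + 0.52)^3 − 1) × 100% ≈ 251.2%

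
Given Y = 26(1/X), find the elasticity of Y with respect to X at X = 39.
Elasticity = -1

Elasticity = (dY/dX) · (X/Y)

dY/dX = -26/X²
At X = 39: dY/dX = -2/117, Y = 2/3

Elasticity = (-2/117) · (39 / (2/3)) = -1

Interpretation: for a small percentage change in X, the percentage change in Y is approximately -1.00 times as large.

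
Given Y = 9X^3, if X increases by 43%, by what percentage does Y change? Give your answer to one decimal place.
192.4%

For Y = 9X^3:
If X → X(1 + 0.43)
Then Y → Y · (1 + 0.43)^3
     ≈ Y · 2.9242

Percentage change = ((1 + 0.43)^3 − 1) × 100% ≈ 192.4%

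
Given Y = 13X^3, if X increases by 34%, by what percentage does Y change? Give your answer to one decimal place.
140.6%

For Y = 13X^3:
If X → X(1 + 0.34)
Then Y → Y · (1 + 0.34)^3
     ≈ Y · 2.4061

Percentage change = ((1 + 0.34)^3 − 1) × 100% ≈ 140.6%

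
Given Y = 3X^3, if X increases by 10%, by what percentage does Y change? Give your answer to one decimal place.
33.1%

For Y = 3X^3:
If X → X(1 + 0.1)
Then Y → Y · (1 + 0.1)^3
     = Y · 1.3310

Percentage change = ((1 + 0.1)^3 − 1) × 100% = 33.1%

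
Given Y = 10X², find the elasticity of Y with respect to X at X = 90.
Elasticity = 2

Elasticity = (dY/dX) · (X/Y)

dY/dX = 20·X
At X = 90: dY/dX = 1800, Y = 81000

Elasticity = 1800 · (90 / 81000) = 2

Interpretation: for a small percentage change in X, the percentage change in Y is approximately 2.00 times as large.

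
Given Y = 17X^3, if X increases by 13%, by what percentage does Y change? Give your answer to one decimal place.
44.3%

For Y = 17X^3:
If X → X(1 + 0.13)
Then Y → Y · (1 + 0.13)^3
     ≈ Y · 1.4429

Percentage change = ((1 + 0.13)^3 − 1) × 100% ≈ 44.3%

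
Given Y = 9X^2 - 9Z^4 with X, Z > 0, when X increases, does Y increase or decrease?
Y increases

Taking the partial derivative:
∂Y/∂X = 18X

∂Y/∂X = 18X > 0 (assuming positive values)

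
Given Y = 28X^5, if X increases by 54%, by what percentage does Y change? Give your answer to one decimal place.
766.2%

For Y = 28X^5:
If X → X(1 + 0.54)
Then Y → Y · (1 + 0.54)^5
     ≈ Y · 8.6617

Percentage change = ((1 + 0.54)^5 − 1) × 100% ≈ 766.2%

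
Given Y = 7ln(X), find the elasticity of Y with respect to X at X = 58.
Elasticity = 1/ln(58) ≈ 0.2463

Elasticity = (dY/dX) · (X/Y)

dY/dX = 7/X
At X = 58: dY/dX = 7/58, Y = 7·ln(58)

Elasticity = (7/58) · (58 / (7·ln(58))) = 1/ln(58) ≈ 0.2463

Interpretation: for a small percentage change in X, the percentage change in Y is approximately 0.25 times as large.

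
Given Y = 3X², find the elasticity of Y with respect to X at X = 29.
Elasticity = 2

Elasticity = (dY/dX) · (X/Y)

dY/dX = 6·X
At X = 29: dY/dX = 174, Y = 2523

Elasticity = 174 · (29 / 2523) = 2

Interpretation: for a small percentage change in X, the percentage change in Y is approximately 2.00 times as large.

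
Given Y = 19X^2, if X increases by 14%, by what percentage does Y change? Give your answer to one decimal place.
30.0%

For Y = 19X^2:
If X → X(1 + 0.14)
Then Y → Y · (1 + 0.14)^2
     = Y · 1.2996

Percentage change = ((1 + 0.14)^2 − 1) × 100% ≈ 30.0%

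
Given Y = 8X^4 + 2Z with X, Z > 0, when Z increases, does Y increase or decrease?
Y increases

Taking the partial derivative:
∂Y/∂Z = 2

∂Y/∂Z = 2 > 0 (assuming positive values)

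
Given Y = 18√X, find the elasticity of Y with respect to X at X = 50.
Elasticity = 1/2

Elasticity = (dY/dX) · (X/Y)

dY/dX = 9/√X
At X = 50: dY/dX = 9·√2/10, Y = 90·√2

Elasticity = (9·√2/10) · (50 / (90·√2)) = 1/2

Interpretation: for a small percentage change in X, the percentage change in Y is approximately 0.50 times as large.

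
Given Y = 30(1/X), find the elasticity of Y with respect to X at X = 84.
Elasticity = -1

Elasticity = (dY/dX) · (X/Y)

dY/dX = -30/X²
At X = 84: dY/dX = -5/1176, Y = 5/14

Elasticity = (-5/1176) · (84 / (5/14)) = -1

Interpretation: for a small percentage change in X, the percentage change in Y is approximately -1.00 times as large.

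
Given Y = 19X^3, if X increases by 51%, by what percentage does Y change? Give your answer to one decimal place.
244.3%

For Y = 19X^3:
If X → X(1 + 0.51)
Then Y → Y · (1 + 0.51)^3
     ≈ Y · 3.4430

Percentage change = ((1 + 0.51)^3 − 1) × 100% ≈ 244.3%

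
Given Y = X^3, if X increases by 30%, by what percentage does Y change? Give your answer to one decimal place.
119.7%

For Y = X^3:
If X → X(1 + 0.3)
Then Y → Y · (1 + 0.3)^3
     = Y · 2.1970

Percentage change = ((1 + 0.3)^3 − 1) × 100% = 119.7%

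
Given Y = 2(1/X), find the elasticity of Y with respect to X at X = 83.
Elasticity = -1

Elasticity = (dY/dX) · (X/Y)

dY/dX = -2/X²
At X = 83: dY/dX = -2/6889, Y = 2/83

Elasticity = (-2/6889) · (83 / (2/83)) = -1

Interpretation: for a small percentage change in X, the percentage change in Y is approximately -1.00 times as large.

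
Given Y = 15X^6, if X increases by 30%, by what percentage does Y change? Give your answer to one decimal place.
382.7%

For Y = 15X^6:
If X → X(1 + 0.3)
Then Y → Y · (1 + 0.3)^6
     ≈ Y · 4.8268

Percentage change = ((1 + 0.3)^6 − 1) × 100% ≈ 382.7%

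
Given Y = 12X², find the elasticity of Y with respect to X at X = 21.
Elasticity = 2

Elasticity = (dY/dX) · (X/Y)

dY/dX = 24·X
At X = 21: dY/dX = 504, Y = 5292

Elasticity = 504 · (21 / 5292) = 2

Interpretation: for a small percentage change in X, the percentage change in Y is approximately 2.00 times as large.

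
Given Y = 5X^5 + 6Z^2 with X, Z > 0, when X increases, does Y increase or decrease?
Y increases

Taking the partial derivative:
∂Y/∂X = 25X^4

∂Y/∂X = 25X^4 > 0 (assuming positive values)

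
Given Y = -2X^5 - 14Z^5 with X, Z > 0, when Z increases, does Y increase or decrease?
Y decreases

Taking the partial derivative:
∂Y/∂Z = -70Z^4

∂Y/∂Z = -70Z^4 < 0 (assuming positive values)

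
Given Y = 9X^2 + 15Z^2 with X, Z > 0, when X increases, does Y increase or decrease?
Y increases

Taking the partial derivative:
∂Y/∂X = 18X

∂Y/∂X = 18X > 0 (assuming positive values)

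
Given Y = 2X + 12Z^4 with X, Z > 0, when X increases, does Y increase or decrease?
Y increases

Taking the partial derivative:
∂Y/∂X = 2

∂Y/∂X = 2 > 0 (assuming positive values)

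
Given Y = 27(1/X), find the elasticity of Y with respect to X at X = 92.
Elasticity = -1

Elasticity = (dY/dX) · (X/Y)

dY/dX = -27/X²
At X = 92: dY/dX = -27/8464, Y = 27/92

Elasticity = (-27/8464) · (92 / (27/92)) = -1

Interpretation: for a small percentage change in X, the percentage change in Y is approximately -1.00 times as large.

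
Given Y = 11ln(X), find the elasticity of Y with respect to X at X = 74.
Elasticity = 1/ln(74) ≈ 0.2323

Elasticity = (dY/dX) · (X/Y)

dY/dX = 11/X
At X = 74: dY/dX = 11/74, Y = 11·ln(74)

Elasticity = (11/74) · (74 / (11·ln(74))) = 1/ln(74) ≈ 0.2323

Interpretation: for a small percentage change in X, the percentage change in Y is approximately 0.23 times as large.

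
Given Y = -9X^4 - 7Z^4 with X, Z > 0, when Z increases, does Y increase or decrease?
Y decreases

Taking the partial derivative:
∂Y/∂Z = -28Z^3

∂Y/∂Z = -28Z^3 < 0 (assuming positive values)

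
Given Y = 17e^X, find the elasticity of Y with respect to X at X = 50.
Elasticity = 50

Elasticity = (dY/dX) · (X/Y)

dY/dX = 17·e^X
At X = 50: dY/dX = 17·e^50, Y = 17·e^50

Elasticity = (17·e^50) · (50 / (17·e^50)) = 50

Interpretation: for a small percentage change in X, the percentage change in Y is approximately 50.00 times as large.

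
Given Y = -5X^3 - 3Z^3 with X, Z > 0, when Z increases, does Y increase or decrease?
Y decreases

Taking the partial derivative:
∂Y/∂Z = -9Z^2

∂Y/∂Z = -9Z^2 < 0 (assuming positive values)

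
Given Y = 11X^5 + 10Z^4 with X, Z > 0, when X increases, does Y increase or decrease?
Y increases

Taking the partial derivative:
∂Y/∂X = 55X^4

∂Y/∂X = 55X^4 > 0 (assuming positive values)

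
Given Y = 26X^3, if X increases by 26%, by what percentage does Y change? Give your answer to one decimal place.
100.0%

For Y = 26X^3:
If X → X(1 + 0.26)
Then Y → Y · (1 + 0.26)^3
     ≈ Y · 2.0004

Percentage change = ((1 + 0.26)^3 − 1) × 100% ≈ 100.0%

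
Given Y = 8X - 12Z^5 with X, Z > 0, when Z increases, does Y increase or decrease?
Y decreases

Taking the partial derivative:
∂Y/∂Z = -60Z^4

∂Y/∂Z = -60Z^4 < 0 (assuming positive values)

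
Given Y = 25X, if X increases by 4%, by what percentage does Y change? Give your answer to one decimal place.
4.0%

For Y = 25X:
If X → X(1 + 0.04)
Then Y → Y · (1 + 0.04)^1
     = Y · 1.0400

Percentage change = ((1 + 0.04)^1 − 1) × 100% = 4.0%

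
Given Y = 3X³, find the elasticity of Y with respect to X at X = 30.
Elasticity = 3

Elasticity = (dY/dX) · (X/Y)

dY/dX = 9·X²
At X = 30: dY/dX = 8100, Y = 81000

Elasticity = 8100 · (30 / 81000) = 3

Interpretation: for a small percentage change in X, the percentage change in Y is approximately 3.00 times as large.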